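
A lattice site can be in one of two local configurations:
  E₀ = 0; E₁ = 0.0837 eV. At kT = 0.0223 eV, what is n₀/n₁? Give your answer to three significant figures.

n₀/n₁ = exp[−(E₀−E₁)/kT] = exp(−(-0.0837 eV)/(0.0223 eV)) = exp(3.7534) = 42.7.

42.7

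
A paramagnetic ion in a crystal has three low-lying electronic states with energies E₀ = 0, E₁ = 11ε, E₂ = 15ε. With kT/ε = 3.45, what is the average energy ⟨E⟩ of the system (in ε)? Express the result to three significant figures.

0.614 ε

Eᵢ/kT = 0, 3.1884, 4.3478.
Z = Σ e^(−Eᵢ/kT) = e^(−0) + e^(−3.1884) + e^(−4.3478) = 1.0000 + 0.041238 + 0.012935 = 1.0542.
⟨E⟩ = Σ Eᵢ e^(−Eᵢ/kT) / Z = (0·1.0000 + 11·0.041238 + 15·0.012935) / 1.0542 = 0.614 ε.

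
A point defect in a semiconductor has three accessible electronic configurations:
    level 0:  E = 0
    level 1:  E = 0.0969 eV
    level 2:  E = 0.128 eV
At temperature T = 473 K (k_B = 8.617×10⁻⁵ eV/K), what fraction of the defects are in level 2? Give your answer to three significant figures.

0.0381

k_BT = 8.617×10⁻⁵ × 473 K = 0.040758 eV.
Eᵢ/kT = 0, 2.3774, 3.1405.
Z = Σ e^(−Eᵢ/kT) = e^(−0) + e^(−2.3774) + e^(−3.1405) = 1.0000 + 0.092792 + 0.043261 = 1.1361.
P₂ = e^(−E₂/kT) / Z = 0.043261/1.1361 = 0.0381.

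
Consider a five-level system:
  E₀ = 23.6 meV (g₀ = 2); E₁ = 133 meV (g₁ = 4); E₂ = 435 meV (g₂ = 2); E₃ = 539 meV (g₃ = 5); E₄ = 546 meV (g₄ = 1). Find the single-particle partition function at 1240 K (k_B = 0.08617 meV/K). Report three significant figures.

k_BT = 0.08617 × 1240 K = 106.85 meV.
Eᵢ/kT = 0.22087, 1.2447, 4.0711, 5.0445, 5.1100.
Z = Σ gᵢe^(−Eᵢ/kT) = 2·e^(−0.22087) + 4·e^(−1.2447) + 2·e^(−4.0711) + 5·e^(−5.0445) + 1·e^(−5.1100) = 1.6036 + 1.1521 + 0.034117 + 0.032223 + 0.0060361 = 2.8281.

Z = 2.83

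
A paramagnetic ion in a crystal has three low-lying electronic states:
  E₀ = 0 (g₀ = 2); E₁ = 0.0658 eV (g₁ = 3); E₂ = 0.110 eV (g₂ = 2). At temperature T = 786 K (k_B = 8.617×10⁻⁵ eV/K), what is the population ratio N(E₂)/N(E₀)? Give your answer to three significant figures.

k_BT = 8.617×10⁻⁵ × 786 K = 0.067730 eV.
n₂/n₀ = (g₂/g₀) exp[−(E₂−E₀)/kT] = (2/2) × exp(−(0.110 eV)/(0.067730 eV)) = (2/2) × exp(-1.6241) = 0.197.

0.197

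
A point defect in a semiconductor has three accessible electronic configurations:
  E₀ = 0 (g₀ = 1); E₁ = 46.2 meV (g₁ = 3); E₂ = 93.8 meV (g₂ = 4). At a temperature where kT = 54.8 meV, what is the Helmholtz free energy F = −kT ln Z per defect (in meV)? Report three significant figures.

Eᵢ/kT = 0, 0.84307, 1.7117.
Z = Σ gᵢe^(−Eᵢ/kT) = 1·e^(−0) + 3·e^(−0.84307) + 4·e^(−1.7117) = 1.0000 + 1.2912 + 0.72223 = 3.0134.
F = −kT ln Z = −54.8 × ln(3.0134) = −54.8 × 1.1031 = -60.4 meV.

-60.4 meV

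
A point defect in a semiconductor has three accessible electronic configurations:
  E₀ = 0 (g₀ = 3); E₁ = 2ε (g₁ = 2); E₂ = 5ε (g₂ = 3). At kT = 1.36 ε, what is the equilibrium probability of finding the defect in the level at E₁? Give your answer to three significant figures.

0.130

Eᵢ/kT = 0, 1.4706, 3.6765.
Z = Σ gᵢe^(−Eᵢ/kT) = 3·e^(−0) + 2·e^(−1.4706) + 3·e^(−3.6765) = 3.0000 + 0.45958 + 0.075934 = 3.5355.
P₁ = g₁ e^(−E₁/kT) / Z = 0.45958/3.5355 = 0.130.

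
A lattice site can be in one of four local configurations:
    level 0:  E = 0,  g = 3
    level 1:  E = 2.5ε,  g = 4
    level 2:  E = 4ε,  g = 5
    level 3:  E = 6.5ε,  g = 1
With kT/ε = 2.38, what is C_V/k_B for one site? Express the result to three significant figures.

0.509

Eᵢ/kT = 0, 1.0504, 1.6807, 2.7311.
Z = Σ gᵢe^(−Eᵢ/kT) = 3·e^(−0) + 4·e^(−1.0504) + 5·e^(−1.6807) + 1·e^(−2.7311) = 3.0000 + 1.3992 + 0.93122 + 0.065148 = 5.3956.
⟨E⟩ = 1.4171 ε, ⟨E²⟩ = 4.8923 ε².
C_V/k_B = (⟨E²⟩ − ⟨E⟩²)/(kT)² = (4.8923 − 2.0082)/5.6644 = 0.509.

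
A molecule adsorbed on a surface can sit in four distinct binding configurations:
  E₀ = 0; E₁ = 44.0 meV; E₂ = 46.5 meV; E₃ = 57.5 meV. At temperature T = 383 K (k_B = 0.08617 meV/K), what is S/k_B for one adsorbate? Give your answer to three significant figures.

1.12

k_BT = 0.08617 × 383 K = 33.003 meV.
Eᵢ/kT = 0, 1.3332, 1.4090, 1.7423.
Z = Σ e^(−Eᵢ/kT) = e^(−0) + e^(−1.3332) + e^(−1.4090) + e^(−1.7423) = 1.0000 + 0.26363 + 0.24439 + 0.17512 = 1.6831.
⟨E⟩ = Σ EᵢPᵢ = 19.626 meV.
S/k_B = ln Z + ⟨E⟩/kT = ln(1.6831) + 19.626/33.003 = 0.52064 + 0.59467 = 1.12.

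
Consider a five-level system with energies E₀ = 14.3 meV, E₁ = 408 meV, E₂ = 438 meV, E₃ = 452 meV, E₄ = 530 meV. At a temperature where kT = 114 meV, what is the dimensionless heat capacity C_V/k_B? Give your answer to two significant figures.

Eᵢ/kT = 0.1254, 3.579, 3.842, 3.965, 4.649.
Z = Σ e^(−Eᵢ/kT) = e^(−0.1254) + e^(−3.579) + e^(−3.842) + e^(−3.965) + e^(−4.649) = 0.8821 + 0.02790 + 0.02145 + 0.01897 + 0.009571 = 0.9600.
⟨E⟩ = 49.00 meV, ⟨E²⟩ = 16150 meV².
C_V/k_B = (⟨E²⟩ − ⟨E⟩²)/(kT)² = (16150 − 2401)/13000 = 1.1.

1.1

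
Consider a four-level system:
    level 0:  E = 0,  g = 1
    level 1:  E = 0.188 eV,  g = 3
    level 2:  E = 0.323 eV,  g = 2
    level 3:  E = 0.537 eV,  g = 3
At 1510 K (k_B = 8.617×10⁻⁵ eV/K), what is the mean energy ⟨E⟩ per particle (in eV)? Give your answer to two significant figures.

k_BT = 8.617×10⁻⁵ × 1510 K = 0.1301 eV.
Eᵢ/kT = 0, 1.445, 2.483, 4.128.
Z = Σ gᵢe^(−Eᵢ/kT) = 1·e^(−0) + 3·e^(−1.445) + 2·e^(−2.483) + 3·e^(−4.128) = 1.000 + 0.7072 + 0.1670 + 0.04835 = 1.923.
⟨E⟩ = Σ Eᵢ gᵢe^(−Eᵢ/kT) / Z = (0·1.000 + 0.188·0.7072 + 0.323·0.1670 + 0.537·0.04835) / 1.923 = 0.11 eV.

0.11 eV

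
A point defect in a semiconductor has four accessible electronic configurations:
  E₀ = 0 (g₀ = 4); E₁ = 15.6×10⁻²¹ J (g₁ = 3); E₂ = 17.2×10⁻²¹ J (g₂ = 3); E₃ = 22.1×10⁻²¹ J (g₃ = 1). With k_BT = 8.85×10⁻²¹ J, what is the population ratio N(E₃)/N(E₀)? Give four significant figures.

0.02058

n₃/n₀ = (g₃/g₀) exp[−(E₃−E₀)/kT] = (1/4) × exp(−(22.1 ×10⁻²¹ J)/(8.85 ×10⁻²¹ J)) = (1/4) × exp(-2.49718) = 0.02058.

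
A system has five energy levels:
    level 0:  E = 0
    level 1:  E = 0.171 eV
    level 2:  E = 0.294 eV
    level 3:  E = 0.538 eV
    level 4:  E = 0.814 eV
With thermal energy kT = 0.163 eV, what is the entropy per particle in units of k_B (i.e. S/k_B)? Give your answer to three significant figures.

Eᵢ/kT = 0, 1.0491, 1.8037, 3.3006, 4.9939.
Z = Σ e^(−Eᵢ/kT) = e^(−0) + e^(−1.0491) + e^(−1.8037) + e^(−3.3006) + e^(−4.9939) = 1.0000 + 0.35025 + 0.16469 + 0.036861 + 0.0067792 = 1.5586.
⟨E⟩ = Σ EᵢPᵢ = 0.085757 eV.
S/k_B = ln Z + ⟨E⟩/kT = ln(1.5586) + 0.085757/0.163 = 0.44379 + 0.52612 = 0.970.

0.970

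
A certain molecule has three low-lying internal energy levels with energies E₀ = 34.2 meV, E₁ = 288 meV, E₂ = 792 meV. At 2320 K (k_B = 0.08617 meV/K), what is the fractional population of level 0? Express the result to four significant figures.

0.7671

k_BT = 0.08617 × 2320 K = 199.914 meV.
Eᵢ/kT = 0.171074, 1.44062, 3.96170.
Z = Σ e^(−Eᵢ/kT) = e^(−0.171074) + e^(−1.44062) + e^(−3.96170) = 0.842759 + 0.236781 + 0.0190307 = 1.09857.
P₀ = e^(−E₀/kT) / Z = 0.842759/1.09857 = 0.7671.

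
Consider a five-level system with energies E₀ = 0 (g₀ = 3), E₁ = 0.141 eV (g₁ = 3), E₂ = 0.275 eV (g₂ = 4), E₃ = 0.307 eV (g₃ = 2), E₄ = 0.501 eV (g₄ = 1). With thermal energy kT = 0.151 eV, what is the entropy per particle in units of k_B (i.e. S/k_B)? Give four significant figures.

Eᵢ/kT = 0, 0.933775, 1.82119, 2.03311, 3.31788.
Z = Σ gᵢe^(−Eᵢ/kT) = 3·e^(−0) + 3·e^(−0.933775) + 4·e^(−1.82119) + 2·e^(−2.03311) + 1·e^(−3.31788) = 3.00000 + 1.17920 + 0.647332 + 0.261855 + 0.0362296 = 5.12462.
⟨E⟩ = Σ EᵢPᵢ = 0.0864111 eV.
S/k_B = ln Z + ⟨E⟩/kT = ln(5.12462) + 0.0864111/0.151 = 1.63406 + 0.572259 = 2.206.

2.206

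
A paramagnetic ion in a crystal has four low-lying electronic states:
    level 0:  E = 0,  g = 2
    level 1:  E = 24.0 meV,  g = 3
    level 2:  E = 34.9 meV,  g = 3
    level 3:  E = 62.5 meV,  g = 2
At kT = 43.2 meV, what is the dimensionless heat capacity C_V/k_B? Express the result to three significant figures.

0.191

Eᵢ/kT = 0, 0.55556, 0.80787, 1.4468.
Z = Σ gᵢe^(−Eᵢ/kT) = 2·e^(−0) + 3·e^(−0.55556) + 3·e^(−0.80787) + 2·e^(−1.4468) = 2.0000 + 1.7213 + 1.3374 + 0.47064 = 5.5293.
⟨E⟩ = 21.233 meV, ⟨E²⟩ = 806.41 meV².
C_V/k_B = (⟨E²⟩ − ⟨E⟩²)/(kT)² = (806.41 − 450.84)/1866.2 = 0.191.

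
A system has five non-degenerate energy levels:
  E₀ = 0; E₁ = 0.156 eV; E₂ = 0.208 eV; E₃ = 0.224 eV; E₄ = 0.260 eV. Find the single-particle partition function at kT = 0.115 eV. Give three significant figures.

Z = 1.67

Eᵢ/kT = 0, 1.3565, 1.8087, 1.9478, 2.2609.
Z = Σ e^(−Eᵢ/kT) = e^(−0) + e^(−1.3565) + e^(−1.8087) + e^(−1.9478) + e^(−2.2609) = 1.0000 + 0.25756 + 0.16387 + 0.14259 + 0.10426 = 1.6683.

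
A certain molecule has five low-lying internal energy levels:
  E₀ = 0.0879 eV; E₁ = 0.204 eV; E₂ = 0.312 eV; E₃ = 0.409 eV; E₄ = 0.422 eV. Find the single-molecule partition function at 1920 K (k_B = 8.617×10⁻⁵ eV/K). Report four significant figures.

k_BT = 8.617×10⁻⁵ × 1920 K = 0.165446 eV.
Eᵢ/kT = 0.531291, 1.23303, 1.88581, 2.47211, 2.55068.
Z = Σ e^(−Eᵢ/kT) = e^(−0.531291) + e^(−1.23303) + e^(−1.88581) + e^(−2.47211) + e^(−2.55068) = 0.587846 + 0.291408 + 0.151706 + 0.0844066 + 0.0780286 = 1.19340.

Z = 1.193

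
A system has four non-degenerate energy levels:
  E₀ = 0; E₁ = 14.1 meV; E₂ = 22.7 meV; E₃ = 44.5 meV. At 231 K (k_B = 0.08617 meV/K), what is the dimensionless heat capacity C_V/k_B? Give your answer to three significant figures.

0.378

k_BT = 0.08617 × 231 K = 19.905 meV.
Eᵢ/kT = 0, 0.70836, 1.1404, 2.2356.
Z = Σ e^(−Eᵢ/kT) = e^(−0) + e^(−0.70836) + e^(−1.1404) + e^(−2.2356) = 1.0000 + 0.49245 + 0.31969 + 0.10693 = 1.9191.
⟨E⟩ = 9.8791 meV, ⟨E²⟩ = 247.19 meV².
C_V/k_B = (⟨E²⟩ − ⟨E⟩²)/(kT)² = (247.19 − 97.597)/396.21 = 0.378.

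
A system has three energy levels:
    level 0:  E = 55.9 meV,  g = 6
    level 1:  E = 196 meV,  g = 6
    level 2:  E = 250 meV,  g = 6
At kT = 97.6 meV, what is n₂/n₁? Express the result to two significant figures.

n₂/n₁ = (g₂/g₁) exp[−(E₂−E₁)/kT] = (6/6) × exp(−(54 meV)/(97.6 meV)) = (6/6) × exp(-0.5533) = 0.58.

0.58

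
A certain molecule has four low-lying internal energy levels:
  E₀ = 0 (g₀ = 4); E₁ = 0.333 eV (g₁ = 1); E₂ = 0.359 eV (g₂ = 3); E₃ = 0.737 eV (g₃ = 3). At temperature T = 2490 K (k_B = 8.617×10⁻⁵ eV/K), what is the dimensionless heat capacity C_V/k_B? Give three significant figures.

0.554

k_BT = 8.617×10⁻⁵ × 2490 K = 0.21456 eV.
Eᵢ/kT = 0, 1.5520, 1.6732, 3.4349.
Z = Σ gᵢe^(−Eᵢ/kT) = 4·e^(−0) + 1·e^(−1.5520) + 3·e^(−1.6732) + 3·e^(−3.4349) = 4.0000 + 0.21182 + 0.56294 + 0.096686 = 4.8714.
⟨E⟩ = 0.070593 eV, ⟨E²⟩ = 0.030496 eV².
C_V/k_B = (⟨E²⟩ − ⟨E⟩²)/(kT)² = (0.030496 − 0.0049834)/0.046036 = 0.554.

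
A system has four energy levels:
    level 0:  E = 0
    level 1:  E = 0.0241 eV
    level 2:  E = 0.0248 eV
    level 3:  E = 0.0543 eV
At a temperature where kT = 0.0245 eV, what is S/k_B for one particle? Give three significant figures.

Eᵢ/kT = 0, 0.98367, 1.0122, 2.2163.
Z = Σ e^(−Eᵢ/kT) = e^(−0) + e^(−0.98367) + e^(−1.0122) + e^(−2.2163) = 1.0000 + 0.37394 + 0.36342 + 0.10901 = 1.8464.
⟨E⟩ = Σ EᵢPᵢ = 0.012968 eV.
S/k_B = ln Z + ⟨E⟩/kT = ln(1.8464) + 0.012968/0.0245 = 0.61324 + 0.52931 = 1.14.

1.14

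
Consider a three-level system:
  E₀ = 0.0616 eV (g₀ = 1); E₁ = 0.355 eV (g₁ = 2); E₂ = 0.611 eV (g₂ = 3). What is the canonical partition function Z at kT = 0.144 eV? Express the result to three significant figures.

Z = 0.865

Eᵢ/kT = 0.42778, 2.4653, 4.2431.
Z = Σ gᵢe^(−Eᵢ/kT) = 1·e^(−0.42778) + 2·e^(−2.4653) + 3·e^(−4.2431) = 0.65195 + 0.16997 + 0.043089 = 0.86501.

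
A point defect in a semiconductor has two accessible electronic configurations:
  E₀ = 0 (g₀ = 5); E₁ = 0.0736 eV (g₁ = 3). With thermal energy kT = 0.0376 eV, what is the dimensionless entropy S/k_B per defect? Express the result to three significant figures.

1.84

Eᵢ/kT = 0, 1.9574.
Z = Σ gᵢe^(−Eᵢ/kT) = 5·e^(−0) + 3·e^(−1.9574) = 5.0000 + 0.42368 = 5.4237.
⟨E⟩ = Σ EᵢPᵢ = 0.0057494 eV.
S/k_B = ln Z + ⟨E⟩/kT = ln(5.4237) + 0.0057494/0.0376 = 1.6908 + 0.15291 = 1.84.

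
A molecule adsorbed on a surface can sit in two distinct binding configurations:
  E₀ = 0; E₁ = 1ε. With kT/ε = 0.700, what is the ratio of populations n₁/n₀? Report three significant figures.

0.240

n₁/n₀ = exp[−(E₁−E₀)/kT] = exp(−(1ε)/(0.700ε)) = exp(-1.4286) = 0.240.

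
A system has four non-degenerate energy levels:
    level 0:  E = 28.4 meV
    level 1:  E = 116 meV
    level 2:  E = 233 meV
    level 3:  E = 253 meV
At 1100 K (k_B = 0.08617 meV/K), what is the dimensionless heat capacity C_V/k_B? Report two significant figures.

k_BT = 0.08617 × 1100 K = 94.79 meV.
Eᵢ/kT = 0.2996, 1.224, 2.458, 2.669.
Z = Σ e^(−Eᵢ/kT) = e^(−0.2996) + e^(−1.224) + e^(−2.458) + e^(−2.669) = 0.7411 + 0.2941 + 0.08561 + 0.06932 = 1.190.
⟨E⟩ = 77.86 meV, ⟨E²⟩ = 11460 meV².
C_V/k_B = (⟨E²⟩ − ⟨E⟩²)/(kT)² = (11460 − 6062)/8985 = 0.60.

0.60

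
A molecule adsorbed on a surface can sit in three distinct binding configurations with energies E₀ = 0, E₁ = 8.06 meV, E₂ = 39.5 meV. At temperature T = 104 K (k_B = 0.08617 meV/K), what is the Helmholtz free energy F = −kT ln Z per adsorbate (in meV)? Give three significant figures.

k_BT = 0.08617 × 104 K = 8.9617 meV.
Eᵢ/kT = 0, 0.89938, 4.4076.
Z = Σ e^(−Eᵢ/kT) = e^(−0) + e^(−0.89938) + e^(−4.4076) = 1.0000 + 0.40682 + 0.012184 = 1.4190.
F = −kT ln Z = −8.9617 × ln(1.4190) = −8.9617 × 0.34995 = -3.14 meV.

-3.14 meV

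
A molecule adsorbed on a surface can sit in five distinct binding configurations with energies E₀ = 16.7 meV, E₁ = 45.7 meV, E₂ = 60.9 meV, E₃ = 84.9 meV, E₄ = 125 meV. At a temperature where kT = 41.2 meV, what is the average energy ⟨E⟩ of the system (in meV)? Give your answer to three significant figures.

Eᵢ/kT = 0.40534, 1.1092, 1.4782, 2.0607, 3.0340.
Z = Σ e^(−Eᵢ/kT) = e^(−0.40534) + e^(−1.1092) + e^(−1.4782) + e^(−2.0607) + e^(−3.0340) = 0.66675 + 0.32982 + 0.22805 + 0.12736 + 0.048123 = 1.4001.
⟨E⟩ = Σ Eᵢ e^(−Eᵢ/kT) / Z = (16.7·0.66675 + 45.7·0.32982 + 60.9·0.22805 + 84.9·0.12736 + 125·0.048123) / 1.4001 = 40.7 meV.

40.7 meV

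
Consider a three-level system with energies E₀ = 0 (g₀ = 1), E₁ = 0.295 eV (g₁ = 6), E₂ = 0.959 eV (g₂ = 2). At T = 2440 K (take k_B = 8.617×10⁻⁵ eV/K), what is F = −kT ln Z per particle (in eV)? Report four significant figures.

k_BT = 8.617×10⁻⁵ × 2440 K = 0.210255 eV.
Eᵢ/kT = 0, 1.40306, 4.56113.
Z = Σ gᵢe^(−Eᵢ/kT) = 1·e^(−0) + 6·e^(−1.40306) + 2·e^(−4.56113) = 1.00000 + 1.47506 + 0.0209005 = 2.49596.
F = −kT ln Z = −0.210255 × ln(2.49596) = −0.210255 × 0.914673 = -0.1923 eV.

-0.1923 eV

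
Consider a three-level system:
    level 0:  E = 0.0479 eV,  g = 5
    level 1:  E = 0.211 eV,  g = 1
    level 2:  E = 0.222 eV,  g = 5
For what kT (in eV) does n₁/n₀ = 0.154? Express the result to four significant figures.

0.6240 eV

n₁/n₀ = (g₁/g₀) exp[−(E₁−E₀)/kT] = 0.154.
⇒ (E₁−E₀)/kT = ln((1/5)/0.154) = ln(1.29870) = 0.261364.
kT = 0.1631 eV / 0.261364 = 0.6240 eV.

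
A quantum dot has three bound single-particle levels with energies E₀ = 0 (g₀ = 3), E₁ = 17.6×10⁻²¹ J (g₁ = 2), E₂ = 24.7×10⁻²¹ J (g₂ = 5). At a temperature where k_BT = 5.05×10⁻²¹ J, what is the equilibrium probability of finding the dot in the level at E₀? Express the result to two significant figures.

0.97

Eᵢ/kT = 0, 3.485, 4.891.
Z = Σ gᵢe^(−Eᵢ/kT) = 3·e^(−0) + 2·e^(−3.485) + 5·e^(−4.891) = 3.000 + 0.06131 + 0.03757 = 3.099.
P₀ = g₀ e^(−E₀/kT) / Z = 3.000/3.099 = 0.97.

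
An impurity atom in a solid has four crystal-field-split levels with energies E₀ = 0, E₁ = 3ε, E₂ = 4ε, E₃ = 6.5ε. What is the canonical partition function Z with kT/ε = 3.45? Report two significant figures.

Z = 1.9

Eᵢ/kT = 0, 0.8696, 1.159, 1.884.
Z = Σ e^(−Eᵢ/kT) = e^(−0) + e^(−0.8696) + e^(−1.159) + e^(−1.884) = 1.000 + 0.4191 + 0.3138 + 0.1520 = 1.885.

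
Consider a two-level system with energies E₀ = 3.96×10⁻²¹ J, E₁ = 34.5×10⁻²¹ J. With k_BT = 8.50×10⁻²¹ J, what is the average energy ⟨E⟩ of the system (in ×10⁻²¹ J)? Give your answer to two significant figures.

4.8 ×10⁻²¹ J

Eᵢ/kT = 0.4659, 4.059.
Z = Σ e^(−Eᵢ/kT) = e^(−0.4659) + e^(−4.059) = 0.6276 + 0.01727 = 0.6449.
⟨E⟩ = Σ Eᵢ e^(−Eᵢ/kT) / Z = (3.96·0.6276 + 34.5·0.01727) / 0.6449 = 4.8 ×10⁻²¹ J.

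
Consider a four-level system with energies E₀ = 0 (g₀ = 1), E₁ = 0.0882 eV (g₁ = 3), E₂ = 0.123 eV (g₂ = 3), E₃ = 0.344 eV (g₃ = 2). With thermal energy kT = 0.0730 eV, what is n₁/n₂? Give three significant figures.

n₁/n₂ = (g₁/g₂) exp[−(E₁−E₂)/kT] = (3/3) × exp(−(-0.0348 eV)/(0.0730 eV)) = (3/3) × exp(0.47671) = 1.61.

1.61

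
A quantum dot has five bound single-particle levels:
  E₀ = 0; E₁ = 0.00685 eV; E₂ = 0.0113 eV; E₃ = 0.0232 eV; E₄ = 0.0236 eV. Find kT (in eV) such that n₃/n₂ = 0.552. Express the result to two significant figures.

0.020 eV

n₃/n₂ = exp[−(E₃−E₂)/kT] = 0.552.
⇒ (E₃−E₂)/kT = ln(1/0.552) = ln(1.812) = 0.5944.
kT = 0.0119 eV / 0.5944 = 0.020 eV.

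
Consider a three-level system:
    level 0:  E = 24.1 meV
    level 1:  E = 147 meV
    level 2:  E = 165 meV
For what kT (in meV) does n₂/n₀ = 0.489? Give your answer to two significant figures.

n₂/n₀ = exp[−(E₂−E₀)/kT] = 0.489.
⇒ (E₂−E₀)/kT = ln(1/0.489) = ln(2.045) = 0.7154.
kT = 140.9 meV / 0.7154 = 200 meV.

200 meV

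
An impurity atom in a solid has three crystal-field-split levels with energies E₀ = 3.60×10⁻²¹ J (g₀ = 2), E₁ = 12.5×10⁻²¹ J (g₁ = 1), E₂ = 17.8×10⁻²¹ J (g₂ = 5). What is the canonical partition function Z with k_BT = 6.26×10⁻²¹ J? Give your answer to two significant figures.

Eᵢ/kT = 0.5751, 1.997, 2.843.
Z = Σ gᵢe^(−Eᵢ/kT) = 2·e^(−0.5751) + 1·e^(−1.997) + 5·e^(−2.843) = 1.125 + 0.1357 + 0.2913 = 1.552.

Z = 1.6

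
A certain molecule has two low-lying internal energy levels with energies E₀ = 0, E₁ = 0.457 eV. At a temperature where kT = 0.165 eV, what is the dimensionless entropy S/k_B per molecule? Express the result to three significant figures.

Eᵢ/kT = 0, 2.7697.
Z = Σ e^(−Eᵢ/kT) = e^(−0) + e^(−2.7697) = 1.0000 + 0.062681 = 1.0627.
⟨E⟩ = Σ EᵢPᵢ = 0.026955 eV.
S/k_B = ln Z + ⟨E⟩/kT = ln(1.0627) + 0.026955/0.165 = 0.060813 + 0.16336 = 0.224.

0.224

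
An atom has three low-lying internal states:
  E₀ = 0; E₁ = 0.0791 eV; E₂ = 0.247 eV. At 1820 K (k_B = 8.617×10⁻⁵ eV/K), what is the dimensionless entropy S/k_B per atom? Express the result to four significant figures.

k_BT = 8.617×10⁻⁵ × 1820 K = 0.156829 eV.
Eᵢ/kT = 0, 0.504371, 1.57496.
Z = Σ e^(−Eᵢ/kT) = e^(−0) + e^(−0.504371) + e^(−1.57496) = 1.00000 + 0.603885 + 0.207016 = 1.81090.
⟨E⟩ = Σ EᵢPᵢ = 0.0546139 eV.
S/k_B = ln Z + ⟨E⟩/kT = ln(1.81090) + 0.0546139/0.156829 = 0.593824 + 0.348239 = 0.9421.

0.9421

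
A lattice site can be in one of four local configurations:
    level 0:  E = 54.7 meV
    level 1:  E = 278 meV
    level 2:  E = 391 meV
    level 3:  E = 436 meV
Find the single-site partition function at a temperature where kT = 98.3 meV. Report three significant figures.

Z = 0.663

Eᵢ/kT = 0.55646, 2.8281, 3.9776, 4.4354.
Z = Σ e^(−Eᵢ/kT) = e^(−0.55646) + e^(−2.8281) + e^(−3.9776) + e^(−4.4354) = 0.57323 + 0.059125 + 0.018731 + 0.011850 = 0.66294.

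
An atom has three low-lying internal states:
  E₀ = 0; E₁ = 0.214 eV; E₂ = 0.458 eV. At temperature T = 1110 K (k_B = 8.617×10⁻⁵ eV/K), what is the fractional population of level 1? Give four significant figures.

k_BT = 8.617×10⁻⁵ × 1110 K = 0.0956487 eV.
Eᵢ/kT = 0, 2.23735, 4.78836.
Z = Σ e^(−Eᵢ/kT) = e^(−0) + e^(−2.23735) + e^(−4.78836) = 1.00000 + 0.106741 + 0.00832610 = 1.11507.
P₁ = e^(−E₁/kT) / Z = 0.106741/1.11507 = 0.09573.

0.09573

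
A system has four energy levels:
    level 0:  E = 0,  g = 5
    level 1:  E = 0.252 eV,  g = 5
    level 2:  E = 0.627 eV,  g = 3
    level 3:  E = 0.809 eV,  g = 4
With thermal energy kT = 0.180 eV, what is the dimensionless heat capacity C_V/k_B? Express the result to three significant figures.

0.572

Eᵢ/kT = 0, 1.4000, 3.4833, 4.4944.
Z = Σ gᵢe^(−Eᵢ/kT) = 5·e^(−0) + 5·e^(−1.4000) + 3·e^(−3.4833) + 4·e^(−4.4944) = 5.0000 + 1.2330 + 0.092118 + 0.044686 = 6.3698.
⟨E⟩ = 0.063522 eV, ⟨E²⟩ = 0.022569 eV².
C_V/k_B = (⟨E²⟩ − ⟨E⟩²)/(kT)² = (0.022569 − 0.0040350)/0.032400 = 0.572.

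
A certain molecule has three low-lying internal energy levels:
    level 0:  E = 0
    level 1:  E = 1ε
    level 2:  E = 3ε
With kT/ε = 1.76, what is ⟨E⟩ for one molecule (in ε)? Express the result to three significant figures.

0.636 ε

Eᵢ/kT = 0, 0.56818, 1.7045.
Z = Σ e^(−Eᵢ/kT) = e^(−0) + e^(−0.56818) + e^(−1.7045) = 1.0000 + 0.56656 + 0.18186 = 1.7484.
⟨E⟩ = Σ Eᵢ e^(−Eᵢ/kT) / Z = (0·1.0000 + 1·0.56656 + 3·0.18186) / 1.7484 = 0.636 ε.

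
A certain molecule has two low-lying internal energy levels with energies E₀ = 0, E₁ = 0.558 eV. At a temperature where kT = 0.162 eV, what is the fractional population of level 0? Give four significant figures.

Eᵢ/kT = 0, 3.44444.
Z = Σ e^(−Eᵢ/kT) = e^(−0) + e^(−3.44444) = 1.00000 + 0.0319226 = 1.03192.
P₀ = e^(−E₀/kT) / Z = 1.00000/1.03192 = 0.9691.

0.9691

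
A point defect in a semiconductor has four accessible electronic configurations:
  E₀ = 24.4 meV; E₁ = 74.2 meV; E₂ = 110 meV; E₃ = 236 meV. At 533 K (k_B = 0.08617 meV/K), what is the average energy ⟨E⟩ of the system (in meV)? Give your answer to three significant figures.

45.8 meV

k_BT = 0.08617 × 533 K = 45.929 meV.
Eᵢ/kT = 0.53125, 1.6155, 2.3950, 5.1384.
Z = Σ e^(−Eᵢ/kT) = e^(−0.53125) + e^(−1.6155) + e^(−2.3950) + e^(−5.1384) = 0.58787 + 0.19879 + 0.091173 + 0.0058671 = 0.88370.
⟨E⟩ = Σ Eᵢ e^(−Eᵢ/kT) / Z = (24.4·0.58787 + 74.2·0.19879 + 110·0.091173 + 236·0.0058671) / 0.88370 = 45.8 meV.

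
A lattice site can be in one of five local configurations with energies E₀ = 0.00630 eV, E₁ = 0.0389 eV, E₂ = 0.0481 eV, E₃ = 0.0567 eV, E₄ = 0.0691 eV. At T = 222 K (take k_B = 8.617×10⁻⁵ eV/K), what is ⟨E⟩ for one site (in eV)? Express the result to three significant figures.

0.0181 eV

k_BT = 8.617×10⁻⁵ × 222 K = 0.019130 eV.
Eᵢ/kT = 0.32933, 2.0335, 2.5144, 2.9639, 3.6121.
Z = Σ e^(−Eᵢ/kT) = e^(−0.32933) + e^(−2.0335) + e^(−2.5144) + e^(−2.9639) + e^(−3.6121) = 0.71941 + 0.13088 + 0.080911 + 0.051617 + 0.026995 = 1.0098.
⟨E⟩ = Σ Eᵢ e^(−Eᵢ/kT) / Z = (0.00630·0.71941 + 0.0389·0.13088 + 0.0481·0.080911 + 0.0567·0.051617 + 0.0691·0.026995) / 1.0098 = 0.0181 eV.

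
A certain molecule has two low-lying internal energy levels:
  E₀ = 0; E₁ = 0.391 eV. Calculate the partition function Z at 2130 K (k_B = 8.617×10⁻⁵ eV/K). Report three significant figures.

k_BT = 8.617×10⁻⁵ × 2130 K = 0.18354 eV.
Eᵢ/kT = 0, 2.1303.
Z = Σ e^(−Eᵢ/kT) = e^(−0) + e^(−2.1303) = 1.0000 + 0.11880 = 1.1188.

Z = 1.12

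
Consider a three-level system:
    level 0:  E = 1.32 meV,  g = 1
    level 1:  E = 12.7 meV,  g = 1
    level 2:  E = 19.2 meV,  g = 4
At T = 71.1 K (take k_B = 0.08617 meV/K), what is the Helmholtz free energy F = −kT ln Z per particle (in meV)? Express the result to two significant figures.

k_BT = 0.08617 × 71.1 K = 6.127 meV.
Eᵢ/kT = 0.2154, 2.073, 3.134.
Z = Σ gᵢe^(−Eᵢ/kT) = 1·e^(−0.2154) + 1·e^(−2.073) + 4·e^(−3.134) = 0.8062 + 0.1258 + 0.1742 = 1.106.
F = −kT ln Z = −6.127 × ln(1.106) = −6.127 × 0.1007 = -0.62 meV.

-0.62 meV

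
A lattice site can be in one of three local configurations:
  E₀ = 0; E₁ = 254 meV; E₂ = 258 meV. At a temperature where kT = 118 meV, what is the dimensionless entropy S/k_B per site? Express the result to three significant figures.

Eᵢ/kT = 0, 2.1525, 2.1864.
Z = Σ e^(−Eᵢ/kT) = e^(−0) + e^(−2.1525) + e^(−2.1864) = 1.0000 + 0.11619 + 0.11232 = 1.2285.
⟨E⟩ = Σ EᵢPᵢ = 47.612 meV.
S/k_B = ln Z + ⟨E⟩/kT = ln(1.2285) + 47.612/118 = 0.20579 + 0.40349 = 0.609.

0.609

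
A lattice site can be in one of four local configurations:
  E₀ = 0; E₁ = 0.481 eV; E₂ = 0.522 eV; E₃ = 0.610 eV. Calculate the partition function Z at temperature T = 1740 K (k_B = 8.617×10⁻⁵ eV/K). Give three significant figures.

Z = 1.09

k_BT = 8.617×10⁻⁵ × 1740 K = 0.14994 eV.
Eᵢ/kT = 0, 3.2079, 3.4814, 4.0683.
Z = Σ e^(−Eᵢ/kT) = e^(−0) + e^(−3.2079) + e^(−3.4814) + e^(−4.0683) = 1.0000 + 0.040441 + 0.030764 + 0.017106 = 1.0883.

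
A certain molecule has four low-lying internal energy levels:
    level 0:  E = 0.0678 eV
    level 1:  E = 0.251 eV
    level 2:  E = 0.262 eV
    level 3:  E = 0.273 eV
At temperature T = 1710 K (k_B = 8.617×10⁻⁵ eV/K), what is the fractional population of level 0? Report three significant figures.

0.554

k_BT = 8.617×10⁻⁵ × 1710 K = 0.14735 eV.
Eᵢ/kT = 0.46013, 1.7034, 1.7781, 1.8527.
Z = Σ e^(−Eᵢ/kT) = e^(−0.46013) + e^(−1.7034) + e^(−1.7781) + e^(−1.8527) = 0.63120 + 0.18206 + 0.16896 + 0.15681 = 1.1390.
P₀ = e^(−E₀/kT) / Z = 0.63120/1.1390 = 0.554.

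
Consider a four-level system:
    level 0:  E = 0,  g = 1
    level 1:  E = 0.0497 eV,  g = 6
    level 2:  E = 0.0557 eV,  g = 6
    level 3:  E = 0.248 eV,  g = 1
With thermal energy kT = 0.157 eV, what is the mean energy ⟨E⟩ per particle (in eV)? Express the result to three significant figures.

Eᵢ/kT = 0, 0.31656, 0.35478, 1.5796.
Z = Σ gᵢe^(−Eᵢ/kT) = 1·e^(−0) + 6·e^(−0.31656) + 6·e^(−0.35478) + 1·e^(−1.5796) = 1.0000 + 4.3719 + 4.2080 + 0.20606 = 9.7860.
⟨E⟩ = Σ Eᵢ gᵢe^(−Eᵢ/kT) / Z = (0·1.0000 + 0.0497·4.3719 + 0.0557·4.2080 + 0.248·0.20606) / 9.7860 = 0.0514 eV.

0.0514 eV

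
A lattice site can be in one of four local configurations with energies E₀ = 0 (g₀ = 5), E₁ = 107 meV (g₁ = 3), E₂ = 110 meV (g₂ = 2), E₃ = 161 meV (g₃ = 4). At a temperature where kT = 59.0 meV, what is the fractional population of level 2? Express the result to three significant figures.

0.0511

Eᵢ/kT = 0, 1.8136, 1.8644, 2.7288.
Z = Σ gᵢe^(−Eᵢ/kT) = 5·e^(−0) + 3·e^(−1.8136) + 2·e^(−1.8644) + 4·e^(−2.7288) = 5.0000 + 0.48920 + 0.30998 + 0.26119 = 6.0604.
P₂ = g₂ e^(−E₂/kT) / Z = 0.30998/6.0604 = 0.0511.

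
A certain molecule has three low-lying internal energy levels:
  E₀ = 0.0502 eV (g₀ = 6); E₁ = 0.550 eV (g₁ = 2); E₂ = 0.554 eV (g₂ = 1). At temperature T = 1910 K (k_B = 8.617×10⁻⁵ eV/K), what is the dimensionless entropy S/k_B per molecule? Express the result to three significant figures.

k_BT = 8.617×10⁻⁵ × 1910 K = 0.16458 eV.
Eᵢ/kT = 0.30502, 3.3418, 3.3661.
Z = Σ gᵢe^(−Eᵢ/kT) = 6·e^(−0.30502) + 2·e^(−3.3418) + 1·e^(−3.3661) = 4.4227 + 0.070746 + 0.034524 = 4.5280.
⟨E⟩ = Σ EᵢPᵢ = 0.061850 eV.
S/k_B = ln Z + ⟨E⟩/kT = ln(4.5280) + 0.061850/0.16458 = 1.5103 + 0.37581 = 1.89.

1.89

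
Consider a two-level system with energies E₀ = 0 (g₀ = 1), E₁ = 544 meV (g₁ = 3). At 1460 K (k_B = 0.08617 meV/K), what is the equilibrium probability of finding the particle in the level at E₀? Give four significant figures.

0.9618

k_BT = 0.08617 × 1460 K = 125.808 meV.
Eᵢ/kT = 0, 4.32405.
Z = Σ gᵢe^(−Eᵢ/kT) = 1·e^(−0) + 3·e^(−4.32405) = 1.00000 + 0.0397384 = 1.03974.
P₀ = g₀ e^(−E₀/kT) / Z = 1.00000/1.03974 = 0.9618.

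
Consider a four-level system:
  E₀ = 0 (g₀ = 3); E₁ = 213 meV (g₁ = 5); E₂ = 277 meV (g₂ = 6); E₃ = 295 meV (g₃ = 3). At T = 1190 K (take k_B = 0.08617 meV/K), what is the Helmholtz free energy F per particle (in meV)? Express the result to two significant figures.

-150 meV

k_BT = 0.08617 × 1190 K = 102.5 meV.
Eᵢ/kT = 0, 2.078, 2.702, 2.878.
Z = Σ gᵢe^(−Eᵢ/kT) = 3·e^(−0) + 5·e^(−2.078) + 6·e^(−2.702) + 3·e^(−2.878) = 3.000 + 0.6259 + 0.4024 + 0.1687 = 4.197.
F = −kT ln Z = −102.5 × ln(4.197) = −102.5 × 1.434 = -150 meV.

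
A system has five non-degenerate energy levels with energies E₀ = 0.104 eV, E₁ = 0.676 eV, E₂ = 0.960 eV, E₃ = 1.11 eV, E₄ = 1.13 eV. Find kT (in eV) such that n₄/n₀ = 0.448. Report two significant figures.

n₄/n₀ = exp[−(E₄−E₀)/kT] = 0.448.
⇒ (E₄−E₀)/kT = ln(1/0.448) = ln(2.232) = 0.8029.
kT = 1.026 eV / 0.8029 = 1.3 eV.

1.3 eV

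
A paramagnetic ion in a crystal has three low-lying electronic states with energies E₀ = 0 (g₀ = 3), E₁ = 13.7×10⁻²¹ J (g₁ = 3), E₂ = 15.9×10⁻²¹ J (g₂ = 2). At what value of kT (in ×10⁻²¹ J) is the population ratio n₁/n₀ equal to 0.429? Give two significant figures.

16 ×10⁻²¹ J

n₁/n₀ = (g₁/g₀) exp[−(E₁−E₀)/kT] = 0.429.
⇒ (E₁−E₀)/kT = ln((3/3)/0.429) = ln(2.331) = 0.8463.
kT = 13.7 ×10⁻²¹ J / 0.8463 = 16 ×10⁻²¹ J.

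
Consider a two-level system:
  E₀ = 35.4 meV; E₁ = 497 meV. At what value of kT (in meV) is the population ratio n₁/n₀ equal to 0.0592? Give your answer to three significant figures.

163 meV

n₁/n₀ = exp[−(E₁−E₀)/kT] = 0.0592.
⇒ (E₁−E₀)/kT = ln(1/0.0592) = ln(16.892) = 2.8268.
kT = 461.6 meV / 2.8268 = 163 meV.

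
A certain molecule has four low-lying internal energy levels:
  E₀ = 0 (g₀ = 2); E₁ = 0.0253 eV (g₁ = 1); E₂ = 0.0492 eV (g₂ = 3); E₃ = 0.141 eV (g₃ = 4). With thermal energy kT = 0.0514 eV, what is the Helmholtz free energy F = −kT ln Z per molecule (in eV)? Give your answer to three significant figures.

Eᵢ/kT = 0, 0.49222, 0.95720, 2.7432.
Z = Σ gᵢe^(−Eᵢ/kT) = 2·e^(−0) + 1·e^(−0.49222) + 3·e^(−0.95720) + 4·e^(−2.7432) = 2.0000 + 0.61127 + 1.1519 + 0.25746 = 4.0206.
F = −kT ln Z = −0.0514 × ln(4.0206) = −0.0514 × 1.3914 = -0.0715 eV.

-0.0715 eV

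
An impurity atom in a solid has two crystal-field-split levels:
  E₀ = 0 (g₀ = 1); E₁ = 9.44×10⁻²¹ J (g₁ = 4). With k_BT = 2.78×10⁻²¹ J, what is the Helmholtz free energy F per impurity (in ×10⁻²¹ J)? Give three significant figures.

-0.350 ×10⁻²¹ J

Eᵢ/kT = 0, 3.3957.
Z = Σ gᵢe^(−Eᵢ/kT) = 1·e^(−0) + 4·e^(−3.3957) = 1.0000 + 0.13407 = 1.1341.
F = −kT ln Z = −2.78 × ln(1.1341) = −2.78 × 0.12584 = -0.350 ×10⁻²¹ J.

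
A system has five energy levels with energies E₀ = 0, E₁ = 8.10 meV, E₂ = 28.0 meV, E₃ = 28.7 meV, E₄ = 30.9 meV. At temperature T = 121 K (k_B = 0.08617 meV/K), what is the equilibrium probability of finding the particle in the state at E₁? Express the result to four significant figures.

0.2798

k_BT = 0.08617 × 121 K = 10.4266 meV.
Eᵢ/kT = 0, 0.776859, 2.68544, 2.75258, 2.96357.
Z = Σ e^(−Eᵢ/kT) = e^(−0) + e^(−0.776859) + e^(−2.68544) + e^(−2.75258) + e^(−2.96357) = 1.00000 + 0.459848 + 0.0681912 + 0.0637631 + 0.0516343 = 1.64344.
P₁ = e^(−E₁/kT) / Z = 0.459848/1.64344 = 0.2798.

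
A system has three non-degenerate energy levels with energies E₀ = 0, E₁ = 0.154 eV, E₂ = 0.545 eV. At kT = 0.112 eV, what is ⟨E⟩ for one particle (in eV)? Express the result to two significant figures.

0.034 eV

Eᵢ/kT = 0, 1.375, 4.866.
Z = Σ e^(−Eᵢ/kT) = e^(−0) + e^(−1.375) + e^(−4.866) = 1.000 + 0.2528 + 0.007704 = 1.261.
⟨E⟩ = Σ Eᵢ e^(−Eᵢ/kT) / Z = (0·1.000 + 0.154·0.2528 + 0.545·0.007704) / 1.261 = 0.034 eV.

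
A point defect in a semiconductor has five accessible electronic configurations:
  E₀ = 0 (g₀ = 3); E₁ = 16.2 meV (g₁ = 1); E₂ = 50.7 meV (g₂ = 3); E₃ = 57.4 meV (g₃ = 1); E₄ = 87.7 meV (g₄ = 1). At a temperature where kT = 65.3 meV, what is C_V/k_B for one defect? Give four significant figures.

0.1712

Eᵢ/kT = 0, 0.248086, 0.776417, 0.879020, 1.34303.
Z = Σ gᵢe^(−Eᵢ/kT) = 3·e^(−0) + 1·e^(−0.248086) + 3·e^(−0.776417) + 1·e^(−0.879020) + 1·e^(−1.34303) = 3.00000 + 0.780293 + 1.38015 + 0.415190 + 0.261053 = 5.83669.
⟨E⟩ = 22.1599 meV, ⟨E²⟩ = 1221.28 meV².
C_V/k_B = (⟨E²⟩ − ⟨E⟩²)/(kT)² = (1221.28 − 491.061)/4264.09 = 0.1712.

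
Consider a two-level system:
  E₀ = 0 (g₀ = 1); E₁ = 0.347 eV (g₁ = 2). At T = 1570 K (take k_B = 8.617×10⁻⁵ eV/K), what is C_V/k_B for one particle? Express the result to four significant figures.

0.7602

k_BT = 8.617×10⁻⁵ × 1570 K = 0.135287 eV.
Eᵢ/kT = 0, 2.56492.
Z = Σ gᵢe^(−Eᵢ/kT) = 1·e^(−0) + 2·e^(−2.56492) = 1.00000 + 0.153851 = 1.15385.
⟨E⟩ = 0.0462680 eV, ⟨E²⟩ = 0.0160550 eV².
C_V/k_B = (⟨E²⟩ − ⟨E⟩²)/(kT)² = (0.0160550 − 0.00214073)/0.0183026 = 0.7602.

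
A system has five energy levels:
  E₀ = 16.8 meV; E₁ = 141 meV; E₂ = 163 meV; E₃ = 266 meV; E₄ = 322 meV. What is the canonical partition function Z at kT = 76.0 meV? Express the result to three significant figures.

Eᵢ/kT = 0.22105, 1.8553, 2.1447, 3.5000, 4.2368.
Z = Σ e^(−Eᵢ/kT) = e^(−0.22105) + e^(−1.8553) + e^(−2.1447) + e^(−3.5000) + e^(−4.2368) = 0.80168 + 0.15641 + 0.11710 + 0.030197 + 0.014454 = 1.1198.

Z = 1.12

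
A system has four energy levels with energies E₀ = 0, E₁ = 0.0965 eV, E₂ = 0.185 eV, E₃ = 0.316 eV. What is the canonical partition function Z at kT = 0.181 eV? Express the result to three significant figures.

Eᵢ/kT = 0, 0.53315, 1.0221, 1.7459.
Z = Σ e^(−Eᵢ/kT) = e^(−0) + e^(−0.53315) + e^(−1.0221) + e^(−1.7459) = 1.0000 + 0.58675 + 0.35984 + 0.17449 = 2.1211.

Z = 2.12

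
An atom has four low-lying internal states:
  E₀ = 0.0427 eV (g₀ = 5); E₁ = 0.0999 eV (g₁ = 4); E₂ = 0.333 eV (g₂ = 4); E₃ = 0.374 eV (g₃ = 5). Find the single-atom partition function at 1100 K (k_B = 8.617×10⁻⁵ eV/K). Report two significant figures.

k_BT = 8.617×10⁻⁵ × 1100 K = 0.09479 eV.
Eᵢ/kT = 0.4505, 1.054, 3.513, 3.946.
Z = Σ gᵢe^(−Eᵢ/kT) = 5·e^(−0.4505) + 4·e^(−1.054) + 4·e^(−3.513) + 5·e^(−3.946) = 3.187 + 1.394 + 0.1192 + 0.09666 = 4.797.

Z = 4.8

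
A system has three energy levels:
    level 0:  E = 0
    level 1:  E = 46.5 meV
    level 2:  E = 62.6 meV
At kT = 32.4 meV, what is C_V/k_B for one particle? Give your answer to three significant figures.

Eᵢ/kT = 0, 1.4352, 1.9321.
Z = Σ e^(−Eᵢ/kT) = e^(−0) + e^(−1.4352) + e^(−1.9321) = 1.0000 + 0.23807 + 0.14484 = 1.3829.
⟨E⟩ = 14.562 meV, ⟨E²⟩ = 782.67 meV².
C_V/k_B = (⟨E²⟩ − ⟨E⟩²)/(kT)² = (782.67 − 212.05)/1049.8 = 0.544.

0.544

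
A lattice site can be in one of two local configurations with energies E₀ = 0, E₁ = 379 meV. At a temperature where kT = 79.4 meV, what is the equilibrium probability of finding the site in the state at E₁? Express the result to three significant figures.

0.00838

Eᵢ/kT = 0, 4.7733.
Z = Σ e^(−Eᵢ/kT) = e^(−0) + e^(−4.7733) = 1.0000 + 0.0084524 = 1.0085.
P₁ = e^(−E₁/kT) / Z = 0.0084524/1.0085 = 0.00838.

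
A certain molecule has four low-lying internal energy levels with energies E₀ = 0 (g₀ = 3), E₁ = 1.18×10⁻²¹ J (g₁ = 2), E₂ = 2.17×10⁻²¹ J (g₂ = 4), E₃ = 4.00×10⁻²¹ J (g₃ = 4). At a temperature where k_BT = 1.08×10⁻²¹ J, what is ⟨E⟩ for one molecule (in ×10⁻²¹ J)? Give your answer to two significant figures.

0.55 ×10⁻²¹ J

Eᵢ/kT = 0, 1.093, 2.009, 3.704.
Z = Σ gᵢe^(−Eᵢ/kT) = 3·e^(−0) + 2·e^(−1.093) + 4·e^(−2.009) + 4·e^(−3.704) = 3.000 + 0.6704 + 0.5365 + 0.09850 = 4.305.
⟨E⟩ = Σ Eᵢ gᵢe^(−Eᵢ/kT) / Z = (0·3.000 + 1.18·0.6704 + 2.17·0.5365 + 4.00·0.09850) / 4.305 = 0.55 ×10⁻²¹ J.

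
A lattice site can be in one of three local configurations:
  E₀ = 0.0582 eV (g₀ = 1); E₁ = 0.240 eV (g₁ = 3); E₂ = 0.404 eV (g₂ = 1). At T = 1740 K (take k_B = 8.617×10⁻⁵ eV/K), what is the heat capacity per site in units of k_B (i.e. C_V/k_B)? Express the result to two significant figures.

0.49

k_BT = 8.617×10⁻⁵ × 1740 K = 0.1499 eV.
Eᵢ/kT = 0.3883, 1.601, 2.695.
Z = Σ gᵢe^(−Eᵢ/kT) = 1·e^(−0.3883) + 3·e^(−1.601) + 1·e^(−2.695) = 0.6782 + 0.6051 + 0.06754 = 1.351.
⟨E⟩ = 0.1569 eV, ⟨E²⟩ = 0.03566 eV².
C_V/k_B = (⟨E²⟩ − ⟨E⟩²)/(kT)² = (0.03566 − 0.02462)/0.02247 = 0.49.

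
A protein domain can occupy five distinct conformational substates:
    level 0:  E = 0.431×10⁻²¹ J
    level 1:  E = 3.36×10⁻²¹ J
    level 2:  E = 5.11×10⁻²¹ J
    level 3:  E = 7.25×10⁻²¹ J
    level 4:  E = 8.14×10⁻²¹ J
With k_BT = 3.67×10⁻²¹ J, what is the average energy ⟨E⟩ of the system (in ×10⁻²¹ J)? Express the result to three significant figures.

2.74 ×10⁻²¹ J

Eᵢ/kT = 0.11744, 0.91553, 1.3924, 1.9755, 2.2180.
Z = Σ e^(−Eᵢ/kT) = e^(−0.11744) + e^(−0.91553) + e^(−1.3924) + e^(−1.9755) + e^(−2.2180) = 0.88919 + 0.40030 + 0.24848 + 0.13869 + 0.10883 = 1.7855.
⟨E⟩ = Σ Eᵢ e^(−Eᵢ/kT) / Z = (0.431·0.88919 + 3.36·0.40030 + 5.11·0.24848 + 7.25·0.13869 + 8.14·0.10883) / 1.7855 = 2.74 ×10⁻²¹ J.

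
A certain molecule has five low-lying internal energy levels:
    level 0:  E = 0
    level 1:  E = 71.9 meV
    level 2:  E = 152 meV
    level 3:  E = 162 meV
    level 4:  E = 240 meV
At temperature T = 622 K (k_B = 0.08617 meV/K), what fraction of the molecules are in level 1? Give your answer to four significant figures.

0.1894

k_BT = 0.08617 × 622 K = 53.5977 meV.
Eᵢ/kT = 0, 1.34148, 2.83594, 3.02252, 4.47780.
Z = Σ e^(−Eᵢ/kT) = e^(−0) + e^(−1.34148) + e^(−2.83594) + e^(−3.02252) + e^(−4.47780) = 1.00000 + 0.261458 + 0.0586634 + 0.0486784 + 0.0113584 = 1.38016.
P₁ = e^(−E₁/kT) / Z = 0.261458/1.38016 = 0.1894.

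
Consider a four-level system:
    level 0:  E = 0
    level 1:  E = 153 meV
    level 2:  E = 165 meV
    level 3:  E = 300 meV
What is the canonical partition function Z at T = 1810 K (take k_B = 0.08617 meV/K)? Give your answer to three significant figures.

Z = 1.87

k_BT = 0.08617 × 1810 K = 155.97 meV.
Eᵢ/kT = 0, 0.98096, 1.0579, 1.9234.
Z = Σ e^(−Eᵢ/kT) = e^(−0) + e^(−0.98096) + e^(−1.0579) + e^(−1.9234) = 1.0000 + 0.37495 + 0.34718 + 0.14611 = 1.8682.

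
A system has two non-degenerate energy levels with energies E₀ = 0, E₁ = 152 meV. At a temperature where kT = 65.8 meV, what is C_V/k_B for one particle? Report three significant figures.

0.438

Eᵢ/kT = 0, 2.3100.
Z = Σ e^(−Eᵢ/kT) = e^(−0) + e^(−2.3100) = 1.0000 + 0.099261 = 1.0993.
⟨E⟩ = 13.725 meV, ⟨E²⟩ = 2086.2 meV².
C_V/k_B = (⟨E²⟩ − ⟨E⟩²)/(kT)² = (2086.2 − 188.38)/4329.6 = 0.438.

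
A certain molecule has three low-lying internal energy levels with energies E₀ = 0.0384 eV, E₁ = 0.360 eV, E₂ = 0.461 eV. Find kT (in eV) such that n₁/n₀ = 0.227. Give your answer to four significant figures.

n₁/n₀ = exp[−(E₁−E₀)/kT] = 0.227.
⇒ (E₁−E₀)/kT = ln(1/0.227) = ln(4.40529) = 1.48281.
kT = 0.3216 eV / 1.48281 = 0.2169 eV.

0.2169 eV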